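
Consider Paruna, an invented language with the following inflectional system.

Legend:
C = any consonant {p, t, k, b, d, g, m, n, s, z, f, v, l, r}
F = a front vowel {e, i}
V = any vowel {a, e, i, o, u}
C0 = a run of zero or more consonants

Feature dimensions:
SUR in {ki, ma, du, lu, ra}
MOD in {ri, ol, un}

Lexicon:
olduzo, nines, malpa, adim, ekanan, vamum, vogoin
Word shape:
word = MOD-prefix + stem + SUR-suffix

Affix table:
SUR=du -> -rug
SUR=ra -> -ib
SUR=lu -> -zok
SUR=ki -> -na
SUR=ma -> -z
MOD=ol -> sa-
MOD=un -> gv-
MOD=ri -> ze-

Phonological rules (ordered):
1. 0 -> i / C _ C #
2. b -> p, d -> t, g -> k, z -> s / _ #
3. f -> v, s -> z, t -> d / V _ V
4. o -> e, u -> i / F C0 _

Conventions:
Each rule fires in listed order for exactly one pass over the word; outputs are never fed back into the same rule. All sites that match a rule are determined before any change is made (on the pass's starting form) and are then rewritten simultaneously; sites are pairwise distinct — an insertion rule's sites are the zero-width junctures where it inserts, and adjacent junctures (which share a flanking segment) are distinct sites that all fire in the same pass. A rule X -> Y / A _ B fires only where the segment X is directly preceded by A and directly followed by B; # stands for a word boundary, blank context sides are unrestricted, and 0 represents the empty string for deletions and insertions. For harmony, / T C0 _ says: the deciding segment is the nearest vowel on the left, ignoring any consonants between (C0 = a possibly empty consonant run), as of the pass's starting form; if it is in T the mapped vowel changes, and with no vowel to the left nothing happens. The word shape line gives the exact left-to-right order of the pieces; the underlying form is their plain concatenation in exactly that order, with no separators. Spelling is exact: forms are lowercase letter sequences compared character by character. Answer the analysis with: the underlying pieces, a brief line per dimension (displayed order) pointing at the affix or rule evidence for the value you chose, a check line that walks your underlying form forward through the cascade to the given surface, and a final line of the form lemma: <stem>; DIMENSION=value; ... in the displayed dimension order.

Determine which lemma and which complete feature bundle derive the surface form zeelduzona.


underlying: ze-olduzo-na
SUR=ki - signalled by the affix -na
MOD=ri - signalled by the affix ze-
check: zeolduzona -> zeolduzona -> zeolduzona -> zeolduzona -> zeelduzona
lemma: olduzo; SUR=ki; MOD=ri


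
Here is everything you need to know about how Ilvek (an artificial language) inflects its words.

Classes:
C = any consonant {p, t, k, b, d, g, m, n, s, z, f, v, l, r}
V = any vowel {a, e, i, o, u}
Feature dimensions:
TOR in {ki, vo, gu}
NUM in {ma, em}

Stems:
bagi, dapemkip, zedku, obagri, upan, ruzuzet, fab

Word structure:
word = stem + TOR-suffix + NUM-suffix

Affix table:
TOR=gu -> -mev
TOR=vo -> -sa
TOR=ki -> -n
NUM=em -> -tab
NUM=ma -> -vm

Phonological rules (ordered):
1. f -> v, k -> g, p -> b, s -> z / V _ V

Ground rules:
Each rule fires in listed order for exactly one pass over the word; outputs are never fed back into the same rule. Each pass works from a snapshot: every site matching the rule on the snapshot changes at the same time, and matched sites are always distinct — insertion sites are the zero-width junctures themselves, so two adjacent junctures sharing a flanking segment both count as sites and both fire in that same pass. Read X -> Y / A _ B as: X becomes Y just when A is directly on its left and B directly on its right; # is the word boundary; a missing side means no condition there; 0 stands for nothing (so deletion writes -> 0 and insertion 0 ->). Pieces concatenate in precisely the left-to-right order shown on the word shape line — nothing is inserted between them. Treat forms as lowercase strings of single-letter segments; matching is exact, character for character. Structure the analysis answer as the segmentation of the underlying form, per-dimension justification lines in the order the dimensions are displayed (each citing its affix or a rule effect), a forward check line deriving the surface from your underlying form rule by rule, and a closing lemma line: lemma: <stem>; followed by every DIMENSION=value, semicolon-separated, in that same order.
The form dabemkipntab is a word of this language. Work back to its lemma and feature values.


underlying: dapemkip-n-tab
TOR=ki - signalled by the affix -n
NUM=em - signalled by the affix -tab
check: dapemkipntab -> dabemkipntab
lemma: dapemkip; TOR=ki; NUM=em


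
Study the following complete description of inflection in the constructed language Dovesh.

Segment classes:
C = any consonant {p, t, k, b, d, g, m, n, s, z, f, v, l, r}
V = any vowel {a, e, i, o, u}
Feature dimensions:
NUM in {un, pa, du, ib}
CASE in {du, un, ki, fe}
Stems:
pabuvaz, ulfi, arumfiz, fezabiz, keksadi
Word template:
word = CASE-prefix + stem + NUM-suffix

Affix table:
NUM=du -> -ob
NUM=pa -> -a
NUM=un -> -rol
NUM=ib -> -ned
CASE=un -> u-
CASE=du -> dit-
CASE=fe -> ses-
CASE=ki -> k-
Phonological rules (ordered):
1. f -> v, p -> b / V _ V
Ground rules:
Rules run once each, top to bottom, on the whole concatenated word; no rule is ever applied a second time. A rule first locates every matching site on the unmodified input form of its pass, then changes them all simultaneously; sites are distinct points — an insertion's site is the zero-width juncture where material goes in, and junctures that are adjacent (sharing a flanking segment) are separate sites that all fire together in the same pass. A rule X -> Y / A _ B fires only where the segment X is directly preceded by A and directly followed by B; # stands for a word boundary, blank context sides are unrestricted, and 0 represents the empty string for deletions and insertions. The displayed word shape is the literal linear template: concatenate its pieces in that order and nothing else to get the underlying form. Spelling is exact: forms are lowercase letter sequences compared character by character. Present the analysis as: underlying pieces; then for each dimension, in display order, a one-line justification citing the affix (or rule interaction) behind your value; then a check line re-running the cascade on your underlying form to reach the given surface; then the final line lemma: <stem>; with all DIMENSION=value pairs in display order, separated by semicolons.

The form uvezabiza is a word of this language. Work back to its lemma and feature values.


underlying: u-fezabiz-a
NUM=pa - signalled by the affix -a
CASE=un - signalled by the affix u-
check: ufezabiza -> uvezabiza
lemma: fezabiz; NUM=pa; CASE=un


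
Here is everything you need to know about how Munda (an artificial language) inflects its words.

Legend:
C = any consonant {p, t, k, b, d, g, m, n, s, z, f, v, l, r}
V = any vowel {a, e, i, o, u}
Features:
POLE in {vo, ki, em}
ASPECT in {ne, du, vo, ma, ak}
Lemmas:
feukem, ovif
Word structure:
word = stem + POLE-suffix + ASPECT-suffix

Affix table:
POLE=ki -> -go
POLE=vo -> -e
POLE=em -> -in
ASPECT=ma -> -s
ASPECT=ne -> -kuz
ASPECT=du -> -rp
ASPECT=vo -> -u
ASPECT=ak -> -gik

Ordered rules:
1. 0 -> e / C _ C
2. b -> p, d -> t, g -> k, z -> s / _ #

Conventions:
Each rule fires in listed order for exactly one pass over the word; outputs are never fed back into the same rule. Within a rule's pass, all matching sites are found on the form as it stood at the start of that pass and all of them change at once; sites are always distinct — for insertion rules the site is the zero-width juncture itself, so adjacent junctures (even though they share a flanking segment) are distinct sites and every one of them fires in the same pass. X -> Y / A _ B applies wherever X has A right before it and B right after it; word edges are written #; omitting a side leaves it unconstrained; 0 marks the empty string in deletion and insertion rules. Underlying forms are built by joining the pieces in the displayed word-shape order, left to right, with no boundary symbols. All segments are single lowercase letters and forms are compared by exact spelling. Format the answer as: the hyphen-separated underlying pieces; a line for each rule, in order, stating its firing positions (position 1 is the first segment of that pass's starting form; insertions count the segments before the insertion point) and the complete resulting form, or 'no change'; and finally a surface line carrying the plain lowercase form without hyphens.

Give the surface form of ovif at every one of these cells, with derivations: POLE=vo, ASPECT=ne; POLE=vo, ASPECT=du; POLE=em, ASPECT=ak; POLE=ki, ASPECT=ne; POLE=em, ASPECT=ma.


cell POLE=vo, ASPECT=ne:
underlying: ovif-e-kuz
1. 0 -> e / C _ C: no change
2. b -> p, d -> t, g -> k, z -> s / _ #: fires at position(s) 8: ovifekus
surface: ovifekus

cell POLE=vo, ASPECT=du:
underlying: ovif-e-rp
1. 0 -> e / C _ C: inserts after position(s) 6: oviferep
2. b -> p, d -> t, g -> k, z -> s / _ #: no change
surface: oviferep

cell POLE=em, ASPECT=ak:
underlying: ovif-in-gik
1. 0 -> e / C _ C: inserts after position(s) 6: ovifinegik
2. b -> p, d -> t, g -> k, z -> s / _ #: no change
surface: ovifinegik

cell POLE=ki, ASPECT=ne:
underlying: ovif-go-kuz
1. 0 -> e / C _ C: inserts after position(s) 4: ovifegokuz
2. b -> p, d -> t, g -> k, z -> s / _ #: fires at position(s) 10: ovifegokus
surface: ovifegokus

cell POLE=em, ASPECT=ma:
underlying: ovif-in-s
1. 0 -> e / C _ C: inserts after position(s) 6: ovifines
2. b -> p, d -> t, g -> k, z -> s / _ #: no change
surface: ovifines


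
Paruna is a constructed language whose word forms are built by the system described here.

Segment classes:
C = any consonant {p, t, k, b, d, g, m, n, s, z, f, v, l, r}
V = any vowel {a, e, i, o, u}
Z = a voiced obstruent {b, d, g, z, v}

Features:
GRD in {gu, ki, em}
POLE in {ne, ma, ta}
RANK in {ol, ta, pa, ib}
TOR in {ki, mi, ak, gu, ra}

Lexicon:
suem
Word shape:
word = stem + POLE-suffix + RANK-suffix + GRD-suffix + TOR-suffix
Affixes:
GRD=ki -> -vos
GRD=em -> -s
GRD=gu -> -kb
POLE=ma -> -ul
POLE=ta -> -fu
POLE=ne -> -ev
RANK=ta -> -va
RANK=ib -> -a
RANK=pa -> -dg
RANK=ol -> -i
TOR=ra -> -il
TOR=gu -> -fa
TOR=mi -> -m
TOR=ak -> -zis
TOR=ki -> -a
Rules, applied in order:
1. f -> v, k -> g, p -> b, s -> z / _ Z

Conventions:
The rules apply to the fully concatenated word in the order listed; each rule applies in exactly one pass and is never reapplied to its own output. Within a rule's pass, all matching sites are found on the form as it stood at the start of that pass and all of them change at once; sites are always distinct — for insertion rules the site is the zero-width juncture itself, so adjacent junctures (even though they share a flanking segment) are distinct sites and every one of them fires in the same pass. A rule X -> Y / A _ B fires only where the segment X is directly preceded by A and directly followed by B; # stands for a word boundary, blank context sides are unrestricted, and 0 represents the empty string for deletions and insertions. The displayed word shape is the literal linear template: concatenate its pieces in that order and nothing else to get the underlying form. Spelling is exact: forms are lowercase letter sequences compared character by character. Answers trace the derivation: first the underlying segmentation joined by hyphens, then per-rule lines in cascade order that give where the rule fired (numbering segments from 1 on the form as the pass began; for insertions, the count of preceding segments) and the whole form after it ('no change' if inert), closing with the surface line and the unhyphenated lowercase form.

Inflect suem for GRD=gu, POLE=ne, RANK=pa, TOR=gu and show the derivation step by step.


underlying: suem-ev-dg-kb-fa
1. f -> v, k -> g, p -> b, s -> z / _ Z: fires at position(s) 9: suemevdggbfa
surface: suemevdggbfa


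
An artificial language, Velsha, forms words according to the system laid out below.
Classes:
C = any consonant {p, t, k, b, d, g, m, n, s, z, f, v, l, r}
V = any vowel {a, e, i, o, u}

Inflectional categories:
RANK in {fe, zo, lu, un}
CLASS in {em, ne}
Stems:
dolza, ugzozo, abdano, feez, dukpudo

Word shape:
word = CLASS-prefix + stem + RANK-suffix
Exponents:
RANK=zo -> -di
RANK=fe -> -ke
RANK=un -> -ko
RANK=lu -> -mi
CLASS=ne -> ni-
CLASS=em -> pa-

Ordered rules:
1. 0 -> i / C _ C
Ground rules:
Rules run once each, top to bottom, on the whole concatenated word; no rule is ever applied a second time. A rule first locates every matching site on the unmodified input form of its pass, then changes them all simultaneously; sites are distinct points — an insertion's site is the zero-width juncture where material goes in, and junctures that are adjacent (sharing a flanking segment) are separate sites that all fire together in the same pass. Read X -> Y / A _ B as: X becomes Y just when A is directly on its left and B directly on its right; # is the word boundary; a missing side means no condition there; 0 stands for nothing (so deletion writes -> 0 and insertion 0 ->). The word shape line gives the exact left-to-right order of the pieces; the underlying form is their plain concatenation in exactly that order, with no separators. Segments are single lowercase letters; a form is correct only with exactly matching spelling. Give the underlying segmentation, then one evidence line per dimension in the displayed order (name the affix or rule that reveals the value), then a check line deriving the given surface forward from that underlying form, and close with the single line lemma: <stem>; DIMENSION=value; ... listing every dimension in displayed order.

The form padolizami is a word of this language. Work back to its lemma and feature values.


underlying: pa-dolza-mi
RANK=lu - signalled by the affix -mi
CLASS=em - signalled by the affix pa-
check: padolzami -> padolizami
lemma: dolza; RANK=lu; CLASS=em


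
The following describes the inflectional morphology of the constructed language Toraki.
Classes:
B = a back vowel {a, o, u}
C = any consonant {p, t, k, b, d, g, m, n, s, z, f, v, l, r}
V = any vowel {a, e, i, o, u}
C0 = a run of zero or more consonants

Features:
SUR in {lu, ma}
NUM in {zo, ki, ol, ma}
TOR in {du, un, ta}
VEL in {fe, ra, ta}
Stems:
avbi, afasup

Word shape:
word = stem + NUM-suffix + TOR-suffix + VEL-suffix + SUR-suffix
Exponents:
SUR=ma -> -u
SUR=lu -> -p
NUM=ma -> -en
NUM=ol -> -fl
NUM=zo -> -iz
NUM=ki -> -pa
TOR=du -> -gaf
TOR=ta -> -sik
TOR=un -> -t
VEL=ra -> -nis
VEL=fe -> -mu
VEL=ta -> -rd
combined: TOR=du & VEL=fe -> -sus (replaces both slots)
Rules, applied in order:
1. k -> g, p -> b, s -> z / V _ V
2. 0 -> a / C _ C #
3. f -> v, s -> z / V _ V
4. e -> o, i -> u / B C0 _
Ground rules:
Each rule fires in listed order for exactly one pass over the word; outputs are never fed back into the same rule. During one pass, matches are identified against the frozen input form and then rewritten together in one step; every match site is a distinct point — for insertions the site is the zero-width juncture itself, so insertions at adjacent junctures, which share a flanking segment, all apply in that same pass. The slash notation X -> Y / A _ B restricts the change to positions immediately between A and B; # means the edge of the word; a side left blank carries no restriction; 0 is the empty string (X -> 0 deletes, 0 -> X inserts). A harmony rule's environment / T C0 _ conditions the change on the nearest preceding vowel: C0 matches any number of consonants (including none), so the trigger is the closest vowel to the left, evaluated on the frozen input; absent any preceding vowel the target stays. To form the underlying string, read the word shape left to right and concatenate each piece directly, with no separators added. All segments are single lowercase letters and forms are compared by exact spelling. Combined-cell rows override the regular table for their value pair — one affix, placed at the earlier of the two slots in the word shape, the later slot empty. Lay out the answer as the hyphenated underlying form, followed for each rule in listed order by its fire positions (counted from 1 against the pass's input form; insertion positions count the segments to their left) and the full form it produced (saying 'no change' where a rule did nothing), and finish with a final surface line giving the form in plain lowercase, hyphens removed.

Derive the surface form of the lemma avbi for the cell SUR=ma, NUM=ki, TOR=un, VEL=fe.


underlying: avbi-pa-t-mu-u
1. k -> g, p -> b, s -> z / V _ V: fires at position(s) 5: avbibatmuu
2. 0 -> a / C _ C #: no change
3. f -> v, s -> z / V _ V: no change
4. e -> o, i -> u / B C0 _: fires at position(s) 4: avbubatmuu
surface: avbubatmuu


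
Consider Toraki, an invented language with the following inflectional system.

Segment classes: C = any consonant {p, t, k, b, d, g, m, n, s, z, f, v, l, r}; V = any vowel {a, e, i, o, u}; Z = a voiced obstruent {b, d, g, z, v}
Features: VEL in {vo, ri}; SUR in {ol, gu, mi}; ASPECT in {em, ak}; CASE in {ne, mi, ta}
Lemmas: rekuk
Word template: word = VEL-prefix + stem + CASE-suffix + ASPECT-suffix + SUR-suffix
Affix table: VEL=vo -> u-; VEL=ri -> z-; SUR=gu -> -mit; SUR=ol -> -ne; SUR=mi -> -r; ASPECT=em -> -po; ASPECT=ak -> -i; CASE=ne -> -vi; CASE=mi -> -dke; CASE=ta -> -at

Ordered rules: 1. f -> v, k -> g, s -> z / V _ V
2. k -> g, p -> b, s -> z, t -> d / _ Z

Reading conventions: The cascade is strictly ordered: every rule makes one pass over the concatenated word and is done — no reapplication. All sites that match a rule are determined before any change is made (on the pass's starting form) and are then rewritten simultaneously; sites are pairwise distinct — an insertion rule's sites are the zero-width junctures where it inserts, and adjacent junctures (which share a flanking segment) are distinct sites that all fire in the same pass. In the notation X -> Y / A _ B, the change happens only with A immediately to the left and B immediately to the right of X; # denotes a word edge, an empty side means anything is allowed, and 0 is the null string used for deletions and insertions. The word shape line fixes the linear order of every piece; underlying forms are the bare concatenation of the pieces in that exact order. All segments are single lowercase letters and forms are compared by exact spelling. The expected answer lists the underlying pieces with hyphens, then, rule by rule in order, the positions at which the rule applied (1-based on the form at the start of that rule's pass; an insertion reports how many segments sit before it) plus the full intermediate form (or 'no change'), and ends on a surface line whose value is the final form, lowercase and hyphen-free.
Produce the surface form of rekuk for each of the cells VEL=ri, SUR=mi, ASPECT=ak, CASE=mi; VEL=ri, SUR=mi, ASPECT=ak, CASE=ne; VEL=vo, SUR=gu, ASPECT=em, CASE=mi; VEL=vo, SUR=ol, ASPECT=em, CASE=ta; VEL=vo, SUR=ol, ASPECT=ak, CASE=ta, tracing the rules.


cell VEL=ri, SUR=mi, ASPECT=ak, CASE=mi:
underlying: z-rekuk-dke-i-r
1. f -> v, k -> g, s -> z / V _ V: fires at position(s) 4: zregukdkeir
2. k -> g, p -> b, s -> z, t -> d / _ Z: fires at position(s) 6: zregugdkeir
surface: zregugdkeir

cell VEL=ri, SUR=mi, ASPECT=ak, CASE=ne:
underlying: z-rekuk-vi-i-r
1. f -> v, k -> g, s -> z / V _ V: fires at position(s) 4: zregukviir
2. k -> g, p -> b, s -> z, t -> d / _ Z: fires at position(s) 6: zregugviir
surface: zregugviir

cell VEL=vo, SUR=gu, ASPECT=em, CASE=mi:
underlying: u-rekuk-dke-po-mit
1. f -> v, k -> g, s -> z / V _ V: fires at position(s) 4: uregukdkepomit
2. k -> g, p -> b, s -> z, t -> d / _ Z: fires at position(s) 6: uregugdkepomit
surface: uregugdkepomit

cell VEL=vo, SUR=ol, ASPECT=em, CASE=ta:
underlying: u-rekuk-at-po-ne
1. f -> v, k -> g, s -> z / V _ V: fires at position(s) 4, 6: uregugatpone
2. k -> g, p -> b, s -> z, t -> d / _ Z: no change
surface: uregugatpone

cell VEL=vo, SUR=ol, ASPECT=ak, CASE=ta:
underlying: u-rekuk-at-i-ne
1. f -> v, k -> g, s -> z / V _ V: fires at position(s) 4, 6: uregugatine
2. k -> g, p -> b, s -> z, t -> d / _ Z: no change
surface: uregugatine


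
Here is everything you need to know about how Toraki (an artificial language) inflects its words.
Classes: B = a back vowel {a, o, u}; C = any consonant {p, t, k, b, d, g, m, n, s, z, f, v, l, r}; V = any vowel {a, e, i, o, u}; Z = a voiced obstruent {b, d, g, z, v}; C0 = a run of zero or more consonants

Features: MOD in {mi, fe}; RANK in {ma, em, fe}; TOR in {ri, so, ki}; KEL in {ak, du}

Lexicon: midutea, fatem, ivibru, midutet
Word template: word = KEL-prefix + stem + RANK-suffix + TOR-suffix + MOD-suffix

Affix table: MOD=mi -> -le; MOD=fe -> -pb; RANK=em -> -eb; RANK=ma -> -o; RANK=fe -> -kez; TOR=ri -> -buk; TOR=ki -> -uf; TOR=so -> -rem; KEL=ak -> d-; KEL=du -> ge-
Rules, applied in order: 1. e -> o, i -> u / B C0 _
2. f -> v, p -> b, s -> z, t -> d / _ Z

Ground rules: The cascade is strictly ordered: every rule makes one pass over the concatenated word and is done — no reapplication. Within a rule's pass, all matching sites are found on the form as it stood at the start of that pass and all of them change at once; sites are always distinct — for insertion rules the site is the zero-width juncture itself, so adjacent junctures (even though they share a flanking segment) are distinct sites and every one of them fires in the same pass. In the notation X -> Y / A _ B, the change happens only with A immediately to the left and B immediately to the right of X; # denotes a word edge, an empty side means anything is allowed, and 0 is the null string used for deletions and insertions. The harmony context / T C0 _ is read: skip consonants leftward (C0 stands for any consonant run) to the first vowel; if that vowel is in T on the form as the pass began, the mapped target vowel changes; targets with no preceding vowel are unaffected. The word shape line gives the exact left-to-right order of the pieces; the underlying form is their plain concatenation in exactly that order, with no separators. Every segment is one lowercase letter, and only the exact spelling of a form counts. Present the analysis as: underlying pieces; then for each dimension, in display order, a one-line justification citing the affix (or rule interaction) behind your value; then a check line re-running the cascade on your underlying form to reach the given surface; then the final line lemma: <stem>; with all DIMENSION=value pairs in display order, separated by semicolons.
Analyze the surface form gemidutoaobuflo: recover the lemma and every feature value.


underlying: ge-midutea-eb-uf-le
MOD=mi - signalled by the affix -le
RANK=em - signalled by the affix -eb
TOR=ki - signalled by the affix -uf
KEL=du - signalled by the affix ge-
check: gemiduteaebufle -> gemidutoaobuflo -> gemidutoaobuflo
lemma: midutea; MOD=mi; RANK=em; TOR=ki; KEL=du


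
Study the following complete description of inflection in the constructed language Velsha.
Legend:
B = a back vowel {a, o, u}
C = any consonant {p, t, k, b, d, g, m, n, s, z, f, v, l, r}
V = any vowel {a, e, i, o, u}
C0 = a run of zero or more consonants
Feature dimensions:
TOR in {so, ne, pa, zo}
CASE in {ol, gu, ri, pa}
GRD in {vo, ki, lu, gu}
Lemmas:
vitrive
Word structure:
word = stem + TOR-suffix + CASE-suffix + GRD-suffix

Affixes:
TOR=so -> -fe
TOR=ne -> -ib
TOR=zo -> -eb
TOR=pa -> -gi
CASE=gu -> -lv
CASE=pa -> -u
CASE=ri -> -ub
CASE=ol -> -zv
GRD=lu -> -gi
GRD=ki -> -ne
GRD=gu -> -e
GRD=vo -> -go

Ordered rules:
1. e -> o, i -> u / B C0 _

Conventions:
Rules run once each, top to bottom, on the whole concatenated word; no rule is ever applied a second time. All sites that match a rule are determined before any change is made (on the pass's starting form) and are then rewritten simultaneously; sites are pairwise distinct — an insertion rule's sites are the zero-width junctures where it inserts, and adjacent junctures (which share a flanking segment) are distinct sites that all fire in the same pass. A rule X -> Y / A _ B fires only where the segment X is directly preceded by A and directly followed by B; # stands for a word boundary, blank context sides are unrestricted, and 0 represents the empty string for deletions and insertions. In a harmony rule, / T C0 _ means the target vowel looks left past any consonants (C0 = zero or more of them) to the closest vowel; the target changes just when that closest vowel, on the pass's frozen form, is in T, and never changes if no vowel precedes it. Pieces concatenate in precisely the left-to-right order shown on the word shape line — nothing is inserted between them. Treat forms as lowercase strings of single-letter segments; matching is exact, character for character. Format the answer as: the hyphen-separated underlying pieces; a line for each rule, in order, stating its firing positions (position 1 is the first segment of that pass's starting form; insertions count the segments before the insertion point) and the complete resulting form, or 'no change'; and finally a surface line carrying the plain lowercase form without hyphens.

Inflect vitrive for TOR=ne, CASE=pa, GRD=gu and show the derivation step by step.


underlying: vitrive-ib-u-e
1. e -> o, i -> u / B C0 _: fires at position(s) 11: vitriveibuo
surface: vitriveibuo


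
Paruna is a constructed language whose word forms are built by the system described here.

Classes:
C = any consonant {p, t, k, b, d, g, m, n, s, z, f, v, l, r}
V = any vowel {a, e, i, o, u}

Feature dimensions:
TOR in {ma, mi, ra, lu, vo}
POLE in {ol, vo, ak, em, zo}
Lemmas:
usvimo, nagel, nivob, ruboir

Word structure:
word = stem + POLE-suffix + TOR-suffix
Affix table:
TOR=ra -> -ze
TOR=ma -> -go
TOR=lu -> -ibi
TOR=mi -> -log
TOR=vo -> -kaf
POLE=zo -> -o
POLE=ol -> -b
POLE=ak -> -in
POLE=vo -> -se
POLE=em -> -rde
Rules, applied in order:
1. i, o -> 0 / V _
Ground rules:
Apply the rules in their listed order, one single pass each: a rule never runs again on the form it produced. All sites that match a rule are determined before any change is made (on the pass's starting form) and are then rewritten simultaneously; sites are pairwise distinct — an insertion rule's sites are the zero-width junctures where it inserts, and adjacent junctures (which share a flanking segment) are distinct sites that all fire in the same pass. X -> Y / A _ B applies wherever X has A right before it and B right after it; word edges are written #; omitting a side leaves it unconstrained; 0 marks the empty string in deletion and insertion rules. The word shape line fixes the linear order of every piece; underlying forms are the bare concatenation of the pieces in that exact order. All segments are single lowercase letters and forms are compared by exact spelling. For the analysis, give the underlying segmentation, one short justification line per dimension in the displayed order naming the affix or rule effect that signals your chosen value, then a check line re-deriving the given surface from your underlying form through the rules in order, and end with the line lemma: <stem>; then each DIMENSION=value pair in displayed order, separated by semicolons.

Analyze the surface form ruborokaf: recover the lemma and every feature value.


underlying: ruboir-o-kaf
TOR=vo - signalled by the affix -kaf
POLE=zo - signalled by the affix -o
check: ruboirokaf -> ruborokaf
lemma: ruboir; TOR=vo; POLE=zo


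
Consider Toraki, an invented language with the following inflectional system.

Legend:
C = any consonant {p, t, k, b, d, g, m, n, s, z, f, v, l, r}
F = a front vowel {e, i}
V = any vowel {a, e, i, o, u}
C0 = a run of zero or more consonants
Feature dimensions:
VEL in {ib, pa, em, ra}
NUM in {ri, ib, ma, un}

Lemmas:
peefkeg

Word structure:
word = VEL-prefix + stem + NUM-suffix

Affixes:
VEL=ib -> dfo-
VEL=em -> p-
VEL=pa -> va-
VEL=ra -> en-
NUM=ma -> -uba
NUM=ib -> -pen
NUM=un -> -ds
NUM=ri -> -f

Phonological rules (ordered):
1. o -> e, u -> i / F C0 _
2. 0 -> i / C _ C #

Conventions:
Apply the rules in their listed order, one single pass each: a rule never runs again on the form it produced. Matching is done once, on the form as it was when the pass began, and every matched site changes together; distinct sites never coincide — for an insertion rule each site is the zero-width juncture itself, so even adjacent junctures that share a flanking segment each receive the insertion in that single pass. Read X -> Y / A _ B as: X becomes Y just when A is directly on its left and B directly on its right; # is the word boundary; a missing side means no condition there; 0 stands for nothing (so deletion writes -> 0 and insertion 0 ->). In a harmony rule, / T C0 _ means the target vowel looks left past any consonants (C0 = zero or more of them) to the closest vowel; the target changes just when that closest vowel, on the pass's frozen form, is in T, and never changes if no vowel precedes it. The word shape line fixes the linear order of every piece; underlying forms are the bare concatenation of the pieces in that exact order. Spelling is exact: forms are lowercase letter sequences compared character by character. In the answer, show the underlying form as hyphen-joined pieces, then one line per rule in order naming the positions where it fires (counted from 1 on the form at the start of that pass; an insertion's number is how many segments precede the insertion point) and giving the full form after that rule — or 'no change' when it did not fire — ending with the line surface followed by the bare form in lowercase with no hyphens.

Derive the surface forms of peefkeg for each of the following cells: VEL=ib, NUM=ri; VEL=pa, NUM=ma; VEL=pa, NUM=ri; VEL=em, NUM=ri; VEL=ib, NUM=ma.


cell VEL=ib, NUM=ri:
underlying: dfo-peefkeg-f
1. o -> e, u -> i / F C0 _: no change
2. 0 -> i / C _ C #: inserts after position(s) 10: dfopeefkegif
surface: dfopeefkegif

cell VEL=pa, NUM=ma:
underlying: va-peefkeg-uba
1. o -> e, u -> i / F C0 _: fires at position(s) 10: vapeefkegiba
2. 0 -> i / C _ C #: no change
surface: vapeefkegiba

cell VEL=pa, NUM=ri:
underlying: va-peefkeg-f
1. o -> e, u -> i / F C0 _: no change
2. 0 -> i / C _ C #: inserts after position(s) 9: vapeefkegif
surface: vapeefkegif

cell VEL=em, NUM=ri:
underlying: p-peefkeg-f
1. o -> e, u -> i / F C0 _: no change
2. 0 -> i / C _ C #: inserts after position(s) 8: ppeefkegif
surface: ppeefkegif

cell VEL=ib, NUM=ma:
underlying: dfo-peefkeg-uba
1. o -> e, u -> i / F C0 _: fires at position(s) 11: dfopeefkegiba
2. 0 -> i / C _ C #: no change
surface: dfopeefkegiba


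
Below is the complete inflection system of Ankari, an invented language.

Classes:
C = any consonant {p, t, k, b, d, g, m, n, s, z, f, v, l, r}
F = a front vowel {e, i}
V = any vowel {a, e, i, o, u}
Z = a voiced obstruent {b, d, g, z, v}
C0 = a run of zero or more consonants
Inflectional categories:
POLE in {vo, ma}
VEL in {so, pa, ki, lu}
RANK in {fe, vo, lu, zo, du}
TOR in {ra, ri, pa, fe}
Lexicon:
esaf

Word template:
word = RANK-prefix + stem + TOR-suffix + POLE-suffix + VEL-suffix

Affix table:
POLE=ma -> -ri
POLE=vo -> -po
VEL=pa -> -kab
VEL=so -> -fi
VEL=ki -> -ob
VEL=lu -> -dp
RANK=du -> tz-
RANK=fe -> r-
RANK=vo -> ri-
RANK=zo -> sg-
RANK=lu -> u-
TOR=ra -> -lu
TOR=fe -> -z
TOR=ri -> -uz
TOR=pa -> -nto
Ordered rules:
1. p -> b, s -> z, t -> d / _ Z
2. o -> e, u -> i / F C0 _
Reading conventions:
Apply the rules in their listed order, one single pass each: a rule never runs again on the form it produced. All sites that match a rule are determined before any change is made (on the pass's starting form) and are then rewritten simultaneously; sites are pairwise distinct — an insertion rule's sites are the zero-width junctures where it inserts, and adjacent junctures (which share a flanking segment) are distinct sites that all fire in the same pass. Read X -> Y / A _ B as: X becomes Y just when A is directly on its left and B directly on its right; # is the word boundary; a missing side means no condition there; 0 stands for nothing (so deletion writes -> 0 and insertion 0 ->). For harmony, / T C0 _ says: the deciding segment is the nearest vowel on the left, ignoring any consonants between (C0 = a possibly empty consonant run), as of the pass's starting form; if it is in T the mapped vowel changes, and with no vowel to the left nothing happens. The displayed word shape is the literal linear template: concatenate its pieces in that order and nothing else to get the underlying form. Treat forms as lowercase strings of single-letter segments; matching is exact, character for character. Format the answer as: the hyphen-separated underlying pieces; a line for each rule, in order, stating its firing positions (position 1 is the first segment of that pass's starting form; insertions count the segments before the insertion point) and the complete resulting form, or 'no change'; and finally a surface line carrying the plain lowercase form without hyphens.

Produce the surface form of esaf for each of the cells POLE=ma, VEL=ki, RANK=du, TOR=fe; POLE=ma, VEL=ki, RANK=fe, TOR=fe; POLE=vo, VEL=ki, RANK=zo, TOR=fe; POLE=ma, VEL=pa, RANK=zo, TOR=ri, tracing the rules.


cell POLE=ma, VEL=ki, RANK=du, TOR=fe:
underlying: tz-esaf-z-ri-ob
1. p -> b, s -> z, t -> d / _ Z: fires at position(s) 1: dzesafzriob
2. o -> e, u -> i / F C0 _: fires at position(s) 10: dzesafzrieb
surface: dzesafzrieb

cell POLE=ma, VEL=ki, RANK=fe, TOR=fe:
underlying: r-esaf-z-ri-ob
1. p -> b, s -> z, t -> d / _ Z: no change
2. o -> e, u -> i / F C0 _: fires at position(s) 9: resafzrieb
surface: resafzrieb

cell POLE=vo, VEL=ki, RANK=zo, TOR=fe:
underlying: sg-esaf-z-po-ob
1. p -> b, s -> z, t -> d / _ Z: fires at position(s) 1: zgesafzpoob
2. o -> e, u -> i / F C0 _: no change
surface: zgesafzpoob

cell POLE=ma, VEL=pa, RANK=zo, TOR=ri:
underlying: sg-esaf-uz-ri-kab
1. p -> b, s -> z, t -> d / _ Z: fires at position(s) 1: zgesafuzrikab
2. o -> e, u -> i / F C0 _: no change
surface: zgesafuzrikab


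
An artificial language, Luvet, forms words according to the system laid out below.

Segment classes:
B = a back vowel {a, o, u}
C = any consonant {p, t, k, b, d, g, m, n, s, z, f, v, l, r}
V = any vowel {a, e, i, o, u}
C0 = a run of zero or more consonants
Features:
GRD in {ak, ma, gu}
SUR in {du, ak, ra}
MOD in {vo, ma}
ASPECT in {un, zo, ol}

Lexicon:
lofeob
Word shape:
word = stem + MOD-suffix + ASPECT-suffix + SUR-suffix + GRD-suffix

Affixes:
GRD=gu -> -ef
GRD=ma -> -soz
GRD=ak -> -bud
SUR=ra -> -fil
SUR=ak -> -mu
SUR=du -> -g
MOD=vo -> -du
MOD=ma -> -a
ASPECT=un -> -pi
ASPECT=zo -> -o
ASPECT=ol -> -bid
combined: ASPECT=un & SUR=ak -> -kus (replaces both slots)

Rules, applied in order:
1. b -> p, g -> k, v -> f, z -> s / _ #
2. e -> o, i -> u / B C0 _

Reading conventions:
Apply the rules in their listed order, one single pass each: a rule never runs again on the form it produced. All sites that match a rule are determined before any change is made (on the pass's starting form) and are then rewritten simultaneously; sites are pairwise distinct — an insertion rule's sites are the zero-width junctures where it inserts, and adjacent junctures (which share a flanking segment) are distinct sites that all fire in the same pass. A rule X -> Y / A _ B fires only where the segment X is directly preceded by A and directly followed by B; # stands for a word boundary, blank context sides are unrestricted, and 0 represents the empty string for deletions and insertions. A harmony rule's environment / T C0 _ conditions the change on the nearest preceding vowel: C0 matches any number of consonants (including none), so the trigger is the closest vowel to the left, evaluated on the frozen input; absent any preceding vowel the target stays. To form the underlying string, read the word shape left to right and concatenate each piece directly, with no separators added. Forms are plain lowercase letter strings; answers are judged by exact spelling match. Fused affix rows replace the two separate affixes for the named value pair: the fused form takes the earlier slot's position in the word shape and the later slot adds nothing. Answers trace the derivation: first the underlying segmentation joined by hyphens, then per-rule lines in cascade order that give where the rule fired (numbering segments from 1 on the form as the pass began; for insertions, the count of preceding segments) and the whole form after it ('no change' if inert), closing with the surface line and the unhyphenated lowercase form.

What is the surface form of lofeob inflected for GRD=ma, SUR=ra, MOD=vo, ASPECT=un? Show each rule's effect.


underlying: lofeob-du-pi-fil-soz
1. b -> p, g -> k, v -> f, z -> s / _ #: fires at position(s) 16: lofeobdupifilsos
2. e -> o, i -> u / B C0 _: fires at position(s) 4, 10: lofoobdupufilsos
surface: lofoobdupufilsos


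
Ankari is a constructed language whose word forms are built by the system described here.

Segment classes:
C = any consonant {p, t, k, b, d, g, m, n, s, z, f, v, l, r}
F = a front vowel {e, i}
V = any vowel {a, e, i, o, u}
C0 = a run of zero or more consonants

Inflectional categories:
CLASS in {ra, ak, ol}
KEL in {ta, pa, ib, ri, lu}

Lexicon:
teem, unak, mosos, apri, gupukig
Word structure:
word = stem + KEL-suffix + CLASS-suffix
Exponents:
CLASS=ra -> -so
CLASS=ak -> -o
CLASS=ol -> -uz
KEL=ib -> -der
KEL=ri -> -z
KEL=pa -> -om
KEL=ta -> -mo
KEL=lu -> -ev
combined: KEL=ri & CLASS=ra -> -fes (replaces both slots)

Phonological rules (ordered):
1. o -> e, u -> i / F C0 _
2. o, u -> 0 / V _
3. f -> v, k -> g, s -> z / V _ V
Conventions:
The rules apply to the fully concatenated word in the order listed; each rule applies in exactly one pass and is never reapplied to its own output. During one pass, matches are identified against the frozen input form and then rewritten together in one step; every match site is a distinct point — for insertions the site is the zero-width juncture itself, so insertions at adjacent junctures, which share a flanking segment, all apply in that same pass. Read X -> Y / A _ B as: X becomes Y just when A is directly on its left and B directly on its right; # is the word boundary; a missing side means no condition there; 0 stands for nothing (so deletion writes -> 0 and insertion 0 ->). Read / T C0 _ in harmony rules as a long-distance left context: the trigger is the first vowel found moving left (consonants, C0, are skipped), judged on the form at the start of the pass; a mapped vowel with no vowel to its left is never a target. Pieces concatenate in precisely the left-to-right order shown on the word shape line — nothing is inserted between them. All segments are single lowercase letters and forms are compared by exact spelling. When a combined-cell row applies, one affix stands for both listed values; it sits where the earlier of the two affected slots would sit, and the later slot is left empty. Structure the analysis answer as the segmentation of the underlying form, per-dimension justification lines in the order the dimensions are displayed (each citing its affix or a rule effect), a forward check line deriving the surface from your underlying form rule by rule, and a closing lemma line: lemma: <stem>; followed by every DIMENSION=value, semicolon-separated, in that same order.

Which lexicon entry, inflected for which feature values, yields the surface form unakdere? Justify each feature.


underlying: unak-der-o
CLASS=ak - signalled by the affix -o
KEL=ib - signalled by the affix -der
check: unakdero -> unakdere -> unakdere -> unakdere
lemma: unak; CLASS=ak; KEL=ib


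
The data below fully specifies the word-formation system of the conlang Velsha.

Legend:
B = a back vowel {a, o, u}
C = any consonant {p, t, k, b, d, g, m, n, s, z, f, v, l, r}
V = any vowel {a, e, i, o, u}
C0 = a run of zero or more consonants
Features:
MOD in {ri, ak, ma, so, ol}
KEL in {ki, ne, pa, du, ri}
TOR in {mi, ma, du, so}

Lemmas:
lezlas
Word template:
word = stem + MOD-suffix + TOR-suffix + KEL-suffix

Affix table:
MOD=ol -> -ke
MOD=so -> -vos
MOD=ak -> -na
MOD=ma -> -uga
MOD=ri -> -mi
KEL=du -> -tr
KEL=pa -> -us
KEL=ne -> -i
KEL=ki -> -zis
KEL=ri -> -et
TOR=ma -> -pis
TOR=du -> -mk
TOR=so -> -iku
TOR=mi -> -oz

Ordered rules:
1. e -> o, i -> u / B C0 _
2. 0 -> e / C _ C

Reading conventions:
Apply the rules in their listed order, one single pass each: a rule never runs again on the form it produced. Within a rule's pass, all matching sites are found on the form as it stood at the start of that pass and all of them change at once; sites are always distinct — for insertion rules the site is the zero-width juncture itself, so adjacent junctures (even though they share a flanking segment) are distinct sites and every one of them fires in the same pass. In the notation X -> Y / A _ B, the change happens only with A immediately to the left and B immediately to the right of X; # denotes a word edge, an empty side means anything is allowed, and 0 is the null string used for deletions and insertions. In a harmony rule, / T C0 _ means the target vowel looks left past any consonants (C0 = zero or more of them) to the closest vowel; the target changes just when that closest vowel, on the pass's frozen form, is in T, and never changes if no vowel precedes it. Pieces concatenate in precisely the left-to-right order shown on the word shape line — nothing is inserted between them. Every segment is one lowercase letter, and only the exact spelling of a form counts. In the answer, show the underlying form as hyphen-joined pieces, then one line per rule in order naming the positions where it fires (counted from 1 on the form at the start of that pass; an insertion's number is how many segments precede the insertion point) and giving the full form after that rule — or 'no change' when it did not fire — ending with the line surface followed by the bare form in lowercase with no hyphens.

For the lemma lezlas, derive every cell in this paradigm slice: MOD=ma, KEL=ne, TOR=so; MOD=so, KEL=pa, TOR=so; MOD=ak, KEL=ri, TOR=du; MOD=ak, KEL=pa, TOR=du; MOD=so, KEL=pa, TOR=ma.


cell MOD=ma, KEL=ne, TOR=so:
underlying: lezlas-uga-iku-i
1. e -> o, i -> u / B C0 _: fires at position(s) 10, 13: lezlasugaukuu
2. 0 -> e / C _ C: inserts after position(s) 3: lezelasugaukuu
surface: lezelasugaukuu

cell MOD=so, KEL=pa, TOR=so:
underlying: lezlas-vos-iku-us
1. e -> o, i -> u / B C0 _: fires at position(s) 10: lezlasvosukuus
2. 0 -> e / C _ C: inserts after position(s) 3, 6: lezelasevosukuus
surface: lezelasevosukuus

cell MOD=ak, KEL=ri, TOR=du:
underlying: lezlas-na-mk-et
1. e -> o, i -> u / B C0 _: fires at position(s) 11: lezlasnamkot
2. 0 -> e / C _ C: inserts after position(s) 3, 6, 9: lezelasenamekot
surface: lezelasenamekot

cell MOD=ak, KEL=pa, TOR=du:
underlying: lezlas-na-mk-us
1. e -> o, i -> u / B C0 _: no change
2. 0 -> e / C _ C: inserts after position(s) 3, 6, 9: lezelasenamekus
surface: lezelasenamekus

cell MOD=so, KEL=pa, TOR=ma:
underlying: lezlas-vos-pis-us
1. e -> o, i -> u / B C0 _: fires at position(s) 11: lezlasvospusus
2. 0 -> e / C _ C: inserts after position(s) 3, 6, 9: lezelasevosepusus
surface: lezelasevosepusus
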